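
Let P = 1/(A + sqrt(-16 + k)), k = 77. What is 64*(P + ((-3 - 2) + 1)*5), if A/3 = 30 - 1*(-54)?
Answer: -81190912/63443 - 64*sqrt(61)/63443 ≈ -1279.8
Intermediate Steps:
A = 252 (A = 3*(30 - 1*(-54)) = 3*(30 + 54) = 3*84 = 252)
P = 1/(252 + sqrt(61)) (P = 1/(252 + sqrt(-16 + 77)) = 1/(252 + sqrt(61)) ≈ 0.0038490)
64*(P + ((-3 - 2) + 1)*5) = 64*((252/63443 - sqrt(61)/63443) + ((-3 - 2) + 1)*5) = 64*((252/63443 - sqrt(61)/63443) + (-5 + 1)*5) = 64*((252/63443 - sqrt(61)/63443) - 4*5) = 64*((252/63443 - sqrt(61)/63443) - 20) = 64*(-1268608/63443 - sqrt(61)/63443) = -81190912/63443 - 64*sqrt(61)/63443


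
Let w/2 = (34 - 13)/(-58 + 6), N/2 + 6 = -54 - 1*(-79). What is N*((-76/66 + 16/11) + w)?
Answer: -8227/429 ≈ -19.177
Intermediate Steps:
N = 38 (N = -12 + 2*(-54 - 1*(-79)) = -12 + 2*(-54 + 79) = -12 + 2*25 = -12 + 50 = 38)
w = -21/26 (w = 2*((34 - 13)/(-58 + 6)) = 2*(21/(-52)) = 2*(21*(-1/52)) = 2*(-21/52) = -21/26 ≈ -0.80769)
N*((-76/66 + 16/11) + w) = 38*((-76/66 + 16/11) - 21/26) = 38*((-76*1/66 + 16*(1/11)) - 21/26) = 38*((-38/33 + 16/11) - 21/26) = 38*(10/33 - 21/26) = 38*(-433/858) = -8227/429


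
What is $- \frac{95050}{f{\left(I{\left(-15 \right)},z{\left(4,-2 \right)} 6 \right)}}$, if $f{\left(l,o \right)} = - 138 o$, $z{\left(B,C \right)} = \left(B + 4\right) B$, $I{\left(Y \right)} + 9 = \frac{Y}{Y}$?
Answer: $\frac{47525}{13248} \approx 3.5873$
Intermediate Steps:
$I{\left(Y \right)} = -8$ ($I{\left(Y \right)} = -9 + \frac{Y}{Y} = -9 + 1 = -8$)
$z{\left(B,C \right)} = B \left(4 + B\right)$ ($z{\left(B,C \right)} = \left(4 + B\right) B = B \left(4 + B\right)$)
$- \frac{95050}{f{\left(I{\left(-15 \right)},z{\left(4,-2 \right)} 6 \right)}} = - \frac{95050}{\left(-138\right) 4 \left(4 + 4\right) 6} = - \frac{95050}{\left(-138\right) 4 \cdot 8 \cdot 6} = - \frac{95050}{\left(-138\right) 32 \cdot 6} = - \frac{95050}{\left(-138\right) 192} = - \frac{95050}{-26496} = \left(-95050\right) \left(- \frac{1}{26496}\right) = \frac{47525}{13248}$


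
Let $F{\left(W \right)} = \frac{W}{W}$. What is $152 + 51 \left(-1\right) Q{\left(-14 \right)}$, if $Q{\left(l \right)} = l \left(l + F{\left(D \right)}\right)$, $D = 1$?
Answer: $-9130$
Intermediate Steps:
$F{\left(W \right)} = 1$
$Q{\left(l \right)} = l \left(1 + l\right)$ ($Q{\left(l \right)} = l \left(l + 1\right) = l \left(1 + l\right)$)
$152 + 51 \left(-1\right) Q{\left(-14 \right)} = 152 + 51 \left(-1\right) \left(- 14 \left(1 - 14\right)\right) = 152 - 51 \left(\left(-14\right) \left(-13\right)\right) = 152 - 9282 = -9130$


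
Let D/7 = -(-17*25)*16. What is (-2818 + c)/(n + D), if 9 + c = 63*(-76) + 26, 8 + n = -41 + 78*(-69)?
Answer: -7589/42169 ≈ -0.17997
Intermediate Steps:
n = -5431 (n = -8 + (-41 + 78*(-69)) = -8 + (-41 - 5382) = -8 - 5423 = -5431)
c = -4771 (c = -9 + (63*(-76) + 26) = -9 + (-4788 + 26) = -9 - 4762 = -4771)
D = 47600 (D = 7*(-(-17*25)*16) = 7*(-(-425)*16) = 7*(-1*(-6800)) = 7*6800 = 47600)
(-2818 + c)/(n + D) = (-2818 - 4771)/(-5431 + 47600) = -7589/42169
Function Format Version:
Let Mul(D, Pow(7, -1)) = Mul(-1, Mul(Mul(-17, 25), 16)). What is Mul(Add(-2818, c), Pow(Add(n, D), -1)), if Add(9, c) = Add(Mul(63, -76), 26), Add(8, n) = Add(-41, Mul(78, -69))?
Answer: Rational(-7589, 42169) ≈ -0.17997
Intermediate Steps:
n = -5431 (n = Add(-8, Add(-41, Mul(78, -69))) = Add(-8, Add(-41, -5382)) = Add(-8, -5423) = -5431)
c = -4771 (c = Add(-9, Add(Mul(63, -76), 26)) = Add(-9, Add(-4788, 26)) = Add(-9, -4762) = -4771)
D = 47600 (D = Mul(7, Mul(-1, Mul(Mul(-17, 25), 16))) = Mul(7, Mul(-1, Mul(-425, 16))) = Mul(7, Mul(-1, -6800)) = Mul(7, 6800) = 47600)
Mul(Add(-2818, c), Pow(Add(n, D), -1)) = Mul(Add(-2818, -4771), Pow(Add(-5431, 47600), -1)) = Mul(-7589, Pow(42169, -1)) = Mul(-7589, Rational(1, 42169)) = Rational(-7589, 42169)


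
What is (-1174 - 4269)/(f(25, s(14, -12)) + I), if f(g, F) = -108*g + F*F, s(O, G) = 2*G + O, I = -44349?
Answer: 5443/46949 ≈ 0.11593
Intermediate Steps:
s(O, G) = O + 2*G
f(g, F) = F² - 108*g (f(g, F) = -108*g + F² = F² - 108*g)
(-1174 - 4269)/(f(25, s(14, -12)) + I) = (-1174 - 4269)/(((14 + 2*(-12))² - 108*25) - 44349) = -5443/(((14 - 24)² - 2700) - 44349) = -5443/(((-10)² - 2700) - 44349) = -5443/((100 - 2700) - 44349) = -5443/(-2600 - 44349) = -5443/(-46949) = -5443*(-1/46949) = 5443/46949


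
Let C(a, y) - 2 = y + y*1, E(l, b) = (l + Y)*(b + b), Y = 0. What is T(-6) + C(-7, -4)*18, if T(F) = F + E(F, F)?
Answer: -42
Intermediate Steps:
E(l, b) = 2*b*l (E(l, b) = (l + 0)*(b + b) = l*(2*b) = 2*b*l)
C(a, y) = 2 + 2*y (C(a, y) = 2 + (y + y*1) = 2 + (y + y) = 2 + 2*y)
T(F) = F + 2*F² (T(F) = F + 2*F*F = F + 2*F²)
T(-6) + C(-7, -4)*18 = -6*(1 + 2*(-6)) + (2 + 2*(-4))*18 = -6*(1 - 12) + (2 - 8)*18 = -6*(-11) - 6*18 = 66 - 108 = -42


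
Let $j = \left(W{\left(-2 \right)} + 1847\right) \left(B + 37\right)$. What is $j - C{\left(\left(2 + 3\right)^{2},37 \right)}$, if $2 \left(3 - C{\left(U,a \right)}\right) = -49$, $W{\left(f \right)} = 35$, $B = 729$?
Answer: $\frac{2883169}{2} \approx 1.4416 \cdot 10^{6}$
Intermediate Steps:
$C{\left(U,a \right)} = \frac{55}{2}$ ($C{\left(U,a \right)} = 3 - - \frac{49}{2} = 3 + \frac{49}{2} = \frac{55}{2}$)
$j = 1441612$ ($j = \left(35 + 1847\right) \left(729 + 37\right) = 1882 \cdot 766 = 1441612$)
$j - C{\left(\left(2 + 3\right)^{2},37 \right)} = 1441612 - \frac{55}{2} = \frac{2883169}{2}$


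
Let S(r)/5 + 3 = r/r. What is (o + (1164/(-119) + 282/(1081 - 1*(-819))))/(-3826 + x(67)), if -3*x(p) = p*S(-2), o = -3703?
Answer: 1259139513/1221844400 ≈ 1.0305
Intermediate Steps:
S(r) = -10 (S(r) = -15 + 5*(r/r) = -15 + 5*1 = -15 + 5 = -10)
x(p) = 10*p/3 (x(p) = -p*(-10)/3 = -(-10)*p/3 = 10*p/3)
(o + (1164/(-119) + 282/(1081 - 1*(-819))))/(-3826 + x(67)) = (-3703 + (1164/(-119) + 282/(1081 - 1*(-819))))/(-3826 + (10/3)*67) = (-3703 + (1164*(-1/119) + 282/(1081 + 819)))/(-3826 + 670/3) = (-3703 + (-1164/119 + 282/1900))/(-10808/3) = (-3703 + (-1164/119 + 282*(1/1900)))*(-3/10808) = (-3703 + (-1164/119 + 141/950))*(-3/10808) = (-3703 - 1089021/113050)*(-3/10808) = -419713171/113050*(-3/10808) = 1259139513/1221844400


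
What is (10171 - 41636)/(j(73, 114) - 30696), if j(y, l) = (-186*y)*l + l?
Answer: 31465/1578474 ≈ 0.019934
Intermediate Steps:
j(y, l) = l - 186*l*y (j(y, l) = -186*l*y + l = l - 186*l*y)
(10171 - 41636)/(j(73, 114) - 30696) = (10171 - 41636)/(114*(1 - 186*73) - 30696) = -31465/(114*(1 - 13578) - 30696) = -31465/(114*(-13577) - 30696) = -31465/(-1547778 - 30696) = -31465/(-1578474) = -31465*(-1/1578474) = 31465/1578474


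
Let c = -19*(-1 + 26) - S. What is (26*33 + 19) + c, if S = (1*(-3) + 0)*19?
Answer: 459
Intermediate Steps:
S = -57 (S = (-3 + 0)*19 = -3*19 = -57)
c = -418 (c = -19*(-1 + 26) - 1*(-57) = -19*25 + 57 = -475 + 57 = -418)
(26*33 + 19) + c = (26*33 + 19) - 418 = (858 + 19) - 418 = 877 - 418 = 459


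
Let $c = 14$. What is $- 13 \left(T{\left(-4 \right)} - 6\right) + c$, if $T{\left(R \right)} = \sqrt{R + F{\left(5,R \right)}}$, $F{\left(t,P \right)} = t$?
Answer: $79$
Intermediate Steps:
$T{\left(R \right)} = \sqrt{5 + R}$ ($T{\left(R \right)} = \sqrt{R + 5} = \sqrt{5 + R}$)
$- 13 \left(T{\left(-4 \right)} - 6\right) + c = - 13 \left(\sqrt{5 - 4} - 6\right) + 14 = - 13 \left(\sqrt{1} - 6\right) + 14 = - 13 \left(1 - 6\right) + 14 = \left(-13\right) \left(-5\right) + 14 = 65 + 14 = 79$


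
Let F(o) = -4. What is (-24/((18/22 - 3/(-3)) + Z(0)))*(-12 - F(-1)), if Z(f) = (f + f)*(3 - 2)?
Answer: 528/5 ≈ 105.60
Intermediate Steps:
Z(f) = 2*f (Z(f) = (2*f)*1 = 2*f)
(-24/((18/22 - 3/(-3)) + Z(0)))*(-12 - F(-1)) = (-24/((18/22 - 3/(-3)) + 2*0))*(-12 - 1*(-4)) = (-24/((18*(1/22) - 3*(-⅓)) + 0))*(-12 + 4) = -24/((9/11 + 1) + 0)*(-8) = -24/(20/11 + 0)*(-8) = -24/20/11*(-8) = -24*11/20*(-8) = -66/5*(-8) = 528/5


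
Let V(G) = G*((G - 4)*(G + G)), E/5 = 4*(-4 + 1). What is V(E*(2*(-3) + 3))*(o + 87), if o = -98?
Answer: -125452800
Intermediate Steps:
E = -60 (E = 5*(4*(-4 + 1)) = 5*(4*(-3)) = 5*(-12) = -60)
V(G) = 2*G**2*(-4 + G) (V(G) = G*((-4 + G)*(2*G)) = G*(2*G*(-4 + G)) = 2*G**2*(-4 + G))
V(E*(2*(-3) + 3))*(o + 87) = (2*(-60*(2*(-3) + 3))**2*(-4 - 60*(2*(-3) + 3)))*(-98 + 87) = (2*(-60*(-6 + 3))**2*(-4 - 60*(-6 + 3)))*(-11) = (2*(-60*(-3))**2*(-4 - 60*(-3)))*(-11) = (2*180**2*(-4 + 180))*(-11) = (2*32400*176)*(-11) = 11404800*(-11) = -125452800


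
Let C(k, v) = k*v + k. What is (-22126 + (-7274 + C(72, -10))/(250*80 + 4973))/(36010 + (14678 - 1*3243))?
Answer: -2166904/4646447 ≈ -0.46636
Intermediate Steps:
C(k, v) = k + k*v
(-22126 + (-7274 + C(72, -10))/(250*80 + 4973))/(36010 + (14678 - 1*3243)) = (-22126 + (-7274 + 72*(1 - 10))/(250*80 + 4973))/(36010 + (14678 - 1*3243)) = (-22126 + (-7274 + 72*(-9))/(20000 + 4973))/(36010 + (14678 - 3243)) = (-22126 + (-7274 - 648)/24973)/(36010 + 11435) = (-22126 - 7922*1/24973)/47445 = (-22126 - 466/1469)*(1/47445) = -32503560/1469*1/47445 = -2166904/4646447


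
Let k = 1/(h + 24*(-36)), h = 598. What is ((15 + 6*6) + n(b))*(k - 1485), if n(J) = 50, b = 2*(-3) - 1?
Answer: -39896111/266 ≈ -1.4999e+5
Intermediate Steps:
b = -7 (b = -6 - 1 = -7)
k = -1/266 (k = 1/(598 + 24*(-36)) = 1/(598 - 864) = 1/(-266) = -1/266 ≈ -0.0037594)
((15 + 6*6) + n(b))*(k - 1485) = ((15 + 6*6) + 50)*(-1/266 - 1485) = ((15 + 36) + 50)*(-395011/266) = (51 + 50)*(-395011/266) = 101*(-395011/266) = -39896111/266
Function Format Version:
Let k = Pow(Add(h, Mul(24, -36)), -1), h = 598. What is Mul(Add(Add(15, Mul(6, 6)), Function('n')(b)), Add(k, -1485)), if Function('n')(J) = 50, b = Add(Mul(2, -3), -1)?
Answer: Rational(-39896111, 266) ≈ -1.4999e+5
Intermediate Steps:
b = -7 (b = Add(-6, -1) = -7)
k = Rational(-1, 266) (k = Pow(Add(598, Mul(24, -36)), -1) = Pow(Add(598, -864), -1) = Pow(-266, -1) = Rational(-1, 266) ≈ -0.0037594)
Mul(Add(Add(15, Mul(6, 6)), Function('n')(b)), Add(k, -1485)) = Mul(Add(Add(15, Mul(6, 6)), 50), Add(Rational(-1, 266), -1485)) = Mul(Add(Add(15, 36), 50), Rational(-395011, 266)) = Mul(Add(51, 50), Rational(-395011, 266)) = Mul(101, Rational(-395011, 266)) = Rational(-39896111, 266)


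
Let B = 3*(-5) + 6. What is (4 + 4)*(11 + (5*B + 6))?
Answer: -224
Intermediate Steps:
B = -9 (B = -15 + 6 = -9)
(4 + 4)*(11 + (5*B + 6)) = (4 + 4)*(11 + (5*(-9) + 6)) = 8*(11 + (-45 + 6)) = 8*(11 - 39) = 8*(-28) = -224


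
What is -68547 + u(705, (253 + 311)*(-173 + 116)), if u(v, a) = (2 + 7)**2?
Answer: -68466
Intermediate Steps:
u(v, a) = 81 (u(v, a) = 9**2 = 81)
-68547 + u(705, (253 + 311)*(-173 + 116)) = -68547 + 81 = -68466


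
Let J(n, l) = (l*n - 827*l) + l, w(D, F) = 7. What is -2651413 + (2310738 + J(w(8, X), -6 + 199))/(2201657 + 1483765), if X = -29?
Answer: -3257191216205/1228474 ≈ -2.6514e+6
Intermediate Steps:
J(n, l) = -826*l + l*n (J(n, l) = (-827*l + l*n) + l = -826*l + l*n)
-2651413 + (2310738 + J(w(8, X), -6 + 199))/(2201657 + 1483765) = -2651413 + (2310738 + (-6 + 199)*(-826 + 7))/(2201657 + 1483765) = -2651413 + (2310738 + 193*(-819))/3685422 = -2651413 + (2310738 - 158067)*(1/3685422) = -2651413 + 2152671*(1/3685422) = -2651413 + 717557/1228474 = -3257191216205/1228474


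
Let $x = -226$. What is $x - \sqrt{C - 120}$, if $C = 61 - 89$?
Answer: $-226 - 2 i \sqrt{37} \approx -226.0 - 12.166 i$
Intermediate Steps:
$C = -28$
$x - \sqrt{C - 120} = -226 - \sqrt{-28 - 120} = -226 - \sqrt{-148} = -226 - 2 i \sqrt{37}$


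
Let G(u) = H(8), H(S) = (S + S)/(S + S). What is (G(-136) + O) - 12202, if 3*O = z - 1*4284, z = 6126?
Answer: -11587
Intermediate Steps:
H(S) = 1 (H(S) = (2*S)/((2*S)) = (2*S)*(1/(2*S)) = 1)
G(u) = 1
O = 614 (O = (6126 - 1*4284)/3 = (6126 - 4284)/3 = (⅓)*1842 = 614)
(G(-136) + O) - 12202 = (1 + 614) - 12202 = 615 - 12202 = -11587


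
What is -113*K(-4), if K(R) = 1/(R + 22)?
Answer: -113/18 ≈ -6.2778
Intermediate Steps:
K(R) = 1/(22 + R)
-113*K(-4) = -113/(22 - 4) = -113/18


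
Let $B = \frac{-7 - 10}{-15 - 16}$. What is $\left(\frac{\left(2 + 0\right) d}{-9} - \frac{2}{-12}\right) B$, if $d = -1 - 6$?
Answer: $\frac{17}{18} \approx 0.94444$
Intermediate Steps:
$d = -7$ ($d = -1 - 6 = -7$)
$B = \frac{17}{31}$ ($B = \frac{-7 - 10}{-31} = \left(-7 - 10\right) \left(- \frac{1}{31}\right) = \left(-17\right) \left(- \frac{1}{31}\right) = \frac{17}{31} \approx 0.54839$)
$\left(\frac{\left(2 + 0\right) d}{-9} - \frac{2}{-12}\right) B = \left(\frac{\left(2 + 0\right) \left(-7\right)}{-9} - \frac{2}{-12}\right) \frac{17}{31} = \left(2 \left(-7\right) \left(- \frac{1}{9}\right) - - \frac{1}{6}\right) \frac{17}{31} = \left(\left(-14\right) \left(- \frac{1}{9}\right) + \frac{1}{6}\right) \frac{17}{31} = \left(\frac{14}{9} + \frac{1}{6}\right) \frac{17}{31} = \frac{31}{18} \cdot \frac{17}{31} = \frac{17}{18}$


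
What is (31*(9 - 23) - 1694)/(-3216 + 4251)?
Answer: -2128/1035 ≈ -2.0560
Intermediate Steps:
(31*(9 - 23) - 1694)/(-3216 + 4251) = (31*(-14) - 1694)/1035 = (-434 - 1694)*(1/1035) = -2128*1/1035 = -2128/1035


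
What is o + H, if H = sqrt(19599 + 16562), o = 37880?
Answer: 37880 + sqrt(36161) ≈ 38070.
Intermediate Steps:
H = sqrt(36161) ≈ 190.16
o + H = 37880 + sqrt(36161)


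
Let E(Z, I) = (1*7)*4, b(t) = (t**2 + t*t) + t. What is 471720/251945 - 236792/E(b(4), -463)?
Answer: -2982267614/352723 ≈ -8455.0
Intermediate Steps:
b(t) = t + 2*t**2 (b(t) = (t**2 + t**2) + t = 2*t**2 + t = t + 2*t**2)
E(Z, I) = 28 (E(Z, I) = 7*4 = 28)
471720/251945 - 236792/E(b(4), -463) = 471720/251945 - 236792/28 = 471720*(1/251945) - 236792*1/28 = 94344/50389 - 59198/7 = -2982267614/352723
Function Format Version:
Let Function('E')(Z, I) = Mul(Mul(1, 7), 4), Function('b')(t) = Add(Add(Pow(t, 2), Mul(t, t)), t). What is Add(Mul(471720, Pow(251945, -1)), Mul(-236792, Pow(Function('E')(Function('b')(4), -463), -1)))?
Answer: Rational(-2982267614, 352723) ≈ -8455.0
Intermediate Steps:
Function('b')(t) = Add(t, Mul(2, Pow(t, 2))) (Function('b')(t) = Add(Add(Pow(t, 2), Pow(t, 2)), t) = Add(Mul(2, Pow(t, 2)), t) = Add(t, Mul(2, Pow(t, 2))))
Function('E')(Z, I) = 28 (Function('E')(Z, I) = Mul(7, 4) = 28)
Add(Mul(471720, Pow(251945, -1)), Mul(-236792, Pow(Function('E')(Function('b')(4), -463), -1))) = Add(Mul(471720, Pow(251945, -1)), Mul(-236792, Pow(28, -1))) = Add(Mul(471720, Rational(1, 251945)), Mul(-236792, Rational(1, 28))) = Add(Rational(94344, 50389), Rational(-59198, 7)) = Rational(-2982267614, 352723)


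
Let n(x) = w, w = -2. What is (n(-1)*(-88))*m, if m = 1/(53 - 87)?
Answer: -88/17 ≈ -5.1765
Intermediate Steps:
n(x) = -2
m = -1/34 (m = 1/(-34) = -1/34 ≈ -0.029412)
(n(-1)*(-88))*m = -2*(-88)*(-1/34) = 176*(-1/34) = -88/17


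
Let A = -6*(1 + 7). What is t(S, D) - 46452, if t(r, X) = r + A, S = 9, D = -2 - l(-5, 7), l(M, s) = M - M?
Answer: -46491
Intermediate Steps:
l(M, s) = 0
A = -48 (A = -6*8 = -48)
D = -2 (D = -2 - 1*0 = -2 + 0 = -2)
t(r, X) = -48 + r (t(r, X) = r - 48 = -48 + r)
t(S, D) - 46452 = (-48 + 9) - 46452 = -39 - 46452 = -46491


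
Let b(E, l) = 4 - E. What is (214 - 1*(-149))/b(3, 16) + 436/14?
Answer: 2759/7 ≈ 394.14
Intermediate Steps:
(214 - 1*(-149))/b(3, 16) + 436/14 = (214 - 1*(-149))/(4 - 1*3) + 436/14 = (214 + 149)/(4 - 3) + 436*(1/14) = 363/1 + 218/7 = 363*1 + 218/7 = 363 + 218/7 = 2759/7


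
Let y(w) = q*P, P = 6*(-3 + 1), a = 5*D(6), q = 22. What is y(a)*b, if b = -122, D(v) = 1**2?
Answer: 32208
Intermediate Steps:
D(v) = 1
a = 5 (a = 5*1 = 5)
P = -12 (P = 6*(-2) = -12)
y(w) = -264 (y(w) = 22*(-12) = -264)
y(a)*b = -264*(-122) = 32208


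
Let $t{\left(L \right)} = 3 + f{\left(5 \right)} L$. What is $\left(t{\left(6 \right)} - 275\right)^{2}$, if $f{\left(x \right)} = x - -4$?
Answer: $47524$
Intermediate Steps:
$f{\left(x \right)} = 4 + x$ ($f{\left(x \right)} = x + 4 = 4 + x$)
$t{\left(L \right)} = 3 + 9 L$ ($t{\left(L \right)} = 3 + \left(4 + 5\right) L = 3 + 9 L$)
$\left(t{\left(6 \right)} - 275\right)^{2} = \left(\left(3 + 9 \cdot 6\right) - 275\right)^{2} = \left(\left(3 + 54\right) - 275\right)^{2} = \left(57 - 275\right)^{2} = \left(-218\right)^{2} = 47524$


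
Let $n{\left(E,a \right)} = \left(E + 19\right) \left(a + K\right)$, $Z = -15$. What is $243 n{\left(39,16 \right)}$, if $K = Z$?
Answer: $14094$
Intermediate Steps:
$K = -15$
$n{\left(E,a \right)} = \left(-15 + a\right) \left(19 + E\right)$ ($n{\left(E,a \right)} = \left(E + 19\right) \left(a - 15\right) = \left(19 + E\right) \left(-15 + a\right) = \left(-15 + a\right) \left(19 + E\right)$)
$243 n{\left(39,16 \right)} = 243 \left(-285 - 585 + 19 \cdot 16 + 39 \cdot 16\right) = 243 \left(-285 - 585 + 304 + 624\right) = 243 \cdot 58 = 14094$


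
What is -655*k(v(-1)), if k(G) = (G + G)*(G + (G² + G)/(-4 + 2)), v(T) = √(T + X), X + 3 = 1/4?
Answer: 9825/4 - 9825*I*√15/8 ≈ 2456.3 - 4756.5*I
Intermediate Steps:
X = -11/4 (X = -3 + 1/4 = -3 + ¼ = -11/4 ≈ -2.7500)
v(T) = √(-11/4 + T) (v(T) = √(T - 11/4) = √(-11/4 + T))
k(G) = 2*G*(G/2 - G²/2) (k(G) = (2*G)*(G + (G + G²)/(-2)) = (2*G)*(G + (G + G²)*(-½)) = (2*G)*(G + (-G/2 - G²/2)) = (2*G)*(G/2 - G²/2) = 2*G*(G/2 - G²/2))
-655*k(v(-1)) = -655*(√(-11 + 4*(-1))/2)²*(1 - √(-11 + 4*(-1))/2) = -655*(√(-11 - 4)/2)²*(1 - √(-11 - 4)/2) = -655*(√(-15)/2)²*(1 - √(-15)/2) = -655*((I*√15)/2)²*(1 - I*√15/2) = -655*(I*√15/2)²*(1 - I*√15/2) = -(-9825)*(1 - I*√15/2)/4 = -655*(-15/4 + 15*I*√15/8) = 9825/4 - 9825*I*√15/8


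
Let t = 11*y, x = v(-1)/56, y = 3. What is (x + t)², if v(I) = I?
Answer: 3411409/3136 ≈ 1087.8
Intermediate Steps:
x = -1/56 ≈ -0.017857
t = 33 (t = 11*3 = 33)
(x + t)² = (-1/56 + 33)² = (1847/56)² = 3411409/3136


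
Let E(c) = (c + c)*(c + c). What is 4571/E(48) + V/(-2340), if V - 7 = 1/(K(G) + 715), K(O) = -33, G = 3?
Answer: 20141003/40854528 ≈ 0.49299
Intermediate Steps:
V = 4775/682 (V = 7 + 1/(-33 + 715) = 7 + 1/682 = 4775/682 ≈ 7.0015)
E(c) = 4*c² (E(c) = (2*c)*(2*c) = 4*c²)
4571/E(48) + V/(-2340) = 4571/((4*48²)) + (4775/682)/(-2340) = 4571/((4*2304)) + (4775/682)*(-1/2340) = 4571/9216 - 955/319176 = 20141003/40854528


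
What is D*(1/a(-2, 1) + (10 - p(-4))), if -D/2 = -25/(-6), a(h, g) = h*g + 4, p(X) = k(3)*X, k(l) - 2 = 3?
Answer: -1525/6 ≈ -254.17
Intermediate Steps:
k(l) = 5 (k(l) = 2 + 3 = 5)
p(X) = 5*X
a(h, g) = 4 + g*h (a(h, g) = g*h + 4 = 4 + g*h)
D = -25/3 (D = -(-50)/(-6) = -(-50)*(-1)/6 = -2*25/6 = -25/3 ≈ -8.3333)
D*(1/a(-2, 1) + (10 - p(-4))) = -25*(1/(4 + 1*(-2)) + (10 - 5*(-4)))/3 = -25*(1/(4 - 2) + (10 - 1*(-20)))/3 = -25*(1/2 + (10 + 20))/3 = -25*(½ + 30)/3 = -25/3*61/2 = -1525/6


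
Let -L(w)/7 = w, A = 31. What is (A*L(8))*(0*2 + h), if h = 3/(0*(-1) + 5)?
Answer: -5208/5 ≈ -1041.6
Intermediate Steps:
L(w) = -7*w
h = ⅗ (h = 3/(0 + 5) = 3/5 = 3*(⅕) = ⅗ ≈ 0.60000)
(A*L(8))*(0*2 + h) = (31*(-7*8))*(0*2 + ⅗) = (31*(-56))*(0 + ⅗) = -1736*⅗ = -5208/5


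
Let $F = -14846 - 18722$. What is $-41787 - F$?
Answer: $-8219$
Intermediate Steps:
$F = -33568$ ($F = -14846 - 18722 = -33568$)
$-41787 - F = -41787 - -33568 = -41787 + 33568 = -8219$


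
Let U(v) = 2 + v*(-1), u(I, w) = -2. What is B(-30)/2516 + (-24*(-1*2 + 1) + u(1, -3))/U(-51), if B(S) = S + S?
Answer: 13043/33337 ≈ 0.39125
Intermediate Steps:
U(v) = 2 - v
B(S) = 2*S
B(-30)/2516 + (-24*(-1*2 + 1) + u(1, -3))/U(-51) = (2*(-30))/2516 + (-24*(-1*2 + 1) - 2)/(2 - 1*(-51)) = -60*1/2516 + (-24*(-2 + 1) - 2)/(2 + 51) = -15/629 + (-24*(-1) - 2)/53 = -15/629 + (24 - 2)*(1/53) = -15/629 + 22*(1/53) = -15/629 + 22/53 = 13043/33337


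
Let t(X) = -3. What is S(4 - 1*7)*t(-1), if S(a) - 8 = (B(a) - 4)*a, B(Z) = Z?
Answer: -87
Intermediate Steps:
S(a) = 8 + a*(-4 + a) (S(a) = 8 + (a - 4)*a = 8 + (-4 + a)*a = 8 + a*(-4 + a))
S(4 - 1*7)*t(-1) = (8 + (4 - 1*7)² - 4*(4 - 1*7))*(-3) = (8 + (4 - 7)² - 4*(4 - 7))*(-3) = (8 + (-3)² - 4*(-3))*(-3) = (8 + 9 + 12)*(-3) = 29*(-3) = -87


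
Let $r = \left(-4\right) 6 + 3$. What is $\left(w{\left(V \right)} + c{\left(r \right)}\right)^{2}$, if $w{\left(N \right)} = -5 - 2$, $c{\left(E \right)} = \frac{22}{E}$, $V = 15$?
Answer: $\frac{28561}{441} \approx 64.764$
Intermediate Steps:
$r = -21$ ($r = -24 + 3 = -21$)
$w{\left(N \right)} = -7$ ($w{\left(N \right)} = -5 - 2 = -7$)
$\left(w{\left(V \right)} + c{\left(r \right)}\right)^{2} = \left(-7 + \frac{22}{-21}\right)^{2} = \left(-7 + 22 \left(- \frac{1}{21}\right)\right)^{2} = \left(-7 - \frac{22}{21}\right)^{2} = \left(- \frac{169}{21}\right)^{2} = \frac{28561}{441}$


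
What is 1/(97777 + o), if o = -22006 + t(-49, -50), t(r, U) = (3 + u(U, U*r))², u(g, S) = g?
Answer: 1/77980 ≈ 1.2824e-5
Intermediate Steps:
t(r, U) = (3 + U)²
o = -19797 (o = -22006 + (3 - 50)² = -22006 + (-47)² = -22006 + 2209 = -19797)
1/(97777 + o) = 1/(97777 - 19797) = 1/77980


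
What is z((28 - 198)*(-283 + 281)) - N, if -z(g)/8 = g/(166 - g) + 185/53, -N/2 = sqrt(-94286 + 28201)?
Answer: -56680/4611 + 2*I*sqrt(66085) ≈ -12.292 + 514.14*I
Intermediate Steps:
N = -2*I*sqrt(66085) (N = -2*sqrt(-94286 + 28201) = -2*I*sqrt(66085) ≈ -514.14*I)
z(g) = -1480/53 - 8*g/(166 - g) (z(g) = -8*(g/(166 - g) + 185/53) = -8*(185/53 + g/(166 - g)) = -1480/53 - 8*g/(166 - g))
z((28 - 198)*(-283 + 281)) - N = 16*(15355 - 66*(28 - 198)*(-283 + 281))/(53*(-166 + (28 - 198)*(-283 + 281))) - (-2)*I*sqrt(66085) = 16*(15355 - (-11220)*(-2))/(53*(-166 - 170*(-2))) + 2*I*sqrt(66085) = 16*(15355 - 66*340)/(53*(-166 + 340)) + 2*I*sqrt(66085) = (16/53)*(15355 - 22440)/174 + 2*I*sqrt(66085) = (16/53)*(1/174)*(-7085) + 2*I*sqrt(66085) = -56680/4611 + 2*I*sqrt(66085)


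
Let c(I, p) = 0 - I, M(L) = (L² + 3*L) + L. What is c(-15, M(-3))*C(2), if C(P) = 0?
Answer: 0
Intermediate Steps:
M(L) = L² + 4*L
c(I, p) = -I
c(-15, M(-3))*C(2) = -1*(-15)*0 = 15*0 = 0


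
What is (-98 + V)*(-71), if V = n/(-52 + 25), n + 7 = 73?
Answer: 64184/9 ≈ 7131.6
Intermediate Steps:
n = 66 (n = -7 + 73 = 66)
V = -22/9 (V = 66/(-52 + 25) = 66/(-27) = 66*(-1/27) = -22/9 ≈ -2.4444)
(-98 + V)*(-71) = (-98 - 22/9)*(-71) = -904/9*(-71) = 64184/9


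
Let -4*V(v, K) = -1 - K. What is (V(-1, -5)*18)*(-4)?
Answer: 72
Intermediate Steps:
V(v, K) = ¼ + K/4 (V(v, K) = -(-1 - K)/4 = ¼ + K/4)
(V(-1, -5)*18)*(-4) = ((¼ + (¼)*(-5))*18)*(-4) = ((¼ - 5/4)*18)*(-4) = -1*18*(-4) = -18*(-4) = 72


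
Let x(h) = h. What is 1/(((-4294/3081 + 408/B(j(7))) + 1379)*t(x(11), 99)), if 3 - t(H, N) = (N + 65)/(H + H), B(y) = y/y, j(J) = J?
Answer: -33891/269571197 ≈ -0.00012572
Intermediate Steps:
B(y) = 1
t(H, N) = 3 - (65 + N)/(2*H) (t(H, N) = 3 - (N + 65)/(H + H) = 3 - (65 + N)/(2*H))
1/(((-4294/3081 + 408/B(j(7))) + 1379)*t(x(11), 99)) = 1/(((-4294/3081 + 408/1) + 1379)*(((1/2)*(-65 - 1*99 + 6*11)/11))) = 1/(((-4294*1/3081 + 408*1) + 1379)*(((1/2)*(1/11)*(-65 - 99 + 66)))) = 1/(((-4294/3081 + 408) + 1379)*(((1/2)*(1/11)*(-98)))) = 1/((1252754/3081 + 1379)*(-49/11)) = -11/49/(5501453/3081) = (3081/5501453)*(-11/49) = -33891/269571197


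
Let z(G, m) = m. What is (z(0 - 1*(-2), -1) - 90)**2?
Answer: 8281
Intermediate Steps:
(z(0 - 1*(-2), -1) - 90)**2 = (-1 - 90)**2 = (-91)**2 = 8281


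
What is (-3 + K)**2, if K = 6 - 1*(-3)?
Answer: 36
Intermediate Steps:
K = 9 (K = 6 + 3 = 9)
(-3 + K)**2 = (-3 + 9)**2 = 6**2 = 36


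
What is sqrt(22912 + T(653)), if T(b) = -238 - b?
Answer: 19*sqrt(61) ≈ 148.39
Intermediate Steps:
sqrt(22912 + T(653)) = sqrt(22912 + (-238 - 1*653)) = sqrt(22912 + (-238 - 653)) = sqrt(22912 - 891) = sqrt(22021) = 19*sqrt(61)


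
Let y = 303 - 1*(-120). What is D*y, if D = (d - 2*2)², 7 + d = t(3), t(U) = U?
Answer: 27072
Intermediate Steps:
d = -4 (d = -7 + 3 = -4)
y = 423 (y = 303 + 120 = 423)
D = 64 (D = (-4 - 2*2)² = (-4 - 4)² = (-8)² = 64)
D*y = 64*423 = 27072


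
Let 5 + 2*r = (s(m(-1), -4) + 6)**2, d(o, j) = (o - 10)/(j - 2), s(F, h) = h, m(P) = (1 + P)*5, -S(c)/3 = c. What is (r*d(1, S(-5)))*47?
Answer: 423/26 ≈ 16.269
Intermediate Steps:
S(c) = -3*c
m(P) = 5 + 5*P
d(o, j) = (-10 + o)/(-2 + j)
r = -1/2 (r = -5/2 + (-4 + 6)**2/2 = -5/2 + (1/2)*2**2 = -5/2 + (1/2)*4 = -5/2 + 2 = -1/2 ≈ -0.50000)
(r*d(1, S(-5)))*47 = -(-10 + 1)/(2*(-2 - 3*(-5)))*47 = -(-9)/(2*(-2 + 15))*47 = -(-9)/(2*13)*47 = -(-9)/26*47 = -1/2*(-9/13)*47 = (9/26)*47 = 423/26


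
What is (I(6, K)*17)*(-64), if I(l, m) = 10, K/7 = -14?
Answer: -10880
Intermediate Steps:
K = -98 (K = 7*(-14) = -98)
(I(6, K)*17)*(-64) = (10*17)*(-64) = 170*(-64) = -10880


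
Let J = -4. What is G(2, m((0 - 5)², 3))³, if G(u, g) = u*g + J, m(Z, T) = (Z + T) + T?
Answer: 195112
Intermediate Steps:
m(Z, T) = Z + 2*T (m(Z, T) = (T + Z) + T = Z + 2*T)
G(u, g) = -4 + g*u (G(u, g) = u*g - 4 = g*u - 4 = -4 + g*u)
G(2, m((0 - 5)², 3))³ = (-4 + ((0 - 5)² + 2*3)*2)³ = (-4 + ((-5)² + 6)*2)³ = (-4 + (25 + 6)*2)³ = (-4 + 31*2)³ = (-4 + 62)³ = 58³ = 195112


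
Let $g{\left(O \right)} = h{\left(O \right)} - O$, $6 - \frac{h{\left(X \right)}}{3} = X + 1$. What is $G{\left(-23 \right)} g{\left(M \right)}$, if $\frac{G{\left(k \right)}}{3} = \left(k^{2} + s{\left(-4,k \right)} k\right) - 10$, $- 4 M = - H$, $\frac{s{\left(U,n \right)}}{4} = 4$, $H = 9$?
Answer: $2718$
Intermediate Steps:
$s{\left(U,n \right)} = 16$ ($s{\left(U,n \right)} = 4 \cdot 4 = 16$)
$M = \frac{9}{4}$ ($M = - \frac{\left(-1\right) 9}{4} = \left(- \frac{1}{4}\right) \left(-9\right) = \frac{9}{4} \approx 2.25$)
$h{\left(X \right)} = 15 - 3 X$ ($h{\left(X \right)} = 18 - 3 \left(X + 1\right) = 18 - 3 \left(1 + X\right) = 18 - \left(3 + 3 X\right) = 15 - 3 X$)
$G{\left(k \right)} = -30 + 3 k^{2} + 48 k$ ($G{\left(k \right)} = 3 \left(\left(k^{2} + 16 k\right) - 10\right) = 3 \left(-10 + k^{2} + 16 k\right) = -30 + 3 k^{2} + 48 k$)
$g{\left(O \right)} = 15 - 4 O$ ($g{\left(O \right)} = \left(15 - 3 O\right) - O = 15 - 4 O$)
$G{\left(-23 \right)} g{\left(M \right)} = \left(-30 + 3 \left(-23\right)^{2} + 48 \left(-23\right)\right) \left(15 - 9\right) = \left(-30 + 3 \cdot 529 - 1104\right) \left(15 - 9\right) = \left(-30 + 1587 - 1104\right) 6 = 453 \cdot 6 = 2718$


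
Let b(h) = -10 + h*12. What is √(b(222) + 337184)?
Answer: √339838 ≈ 582.96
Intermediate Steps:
b(h) = -10 + 12*h
√(b(222) + 337184) = √((-10 + 12*222) + 337184) = √((-10 + 2664) + 337184) = √(2654 + 337184) = √339838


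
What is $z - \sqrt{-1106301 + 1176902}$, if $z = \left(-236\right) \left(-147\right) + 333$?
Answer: $35025 - \sqrt{70601} \approx 34759.0$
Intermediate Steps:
$z = 35025$ ($z = 34692 + 333 = 35025$)
$z - \sqrt{-1106301 + 1176902} = 35025 - \sqrt{-1106301 + 1176902} = 35025 - \sqrt{70601}$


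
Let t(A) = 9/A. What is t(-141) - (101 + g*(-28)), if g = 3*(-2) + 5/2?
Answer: -9356/47 ≈ -199.06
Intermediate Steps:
g = -7/2 (g = -6 + 5*(½) = -6 + 5/2 = -7/2 ≈ -3.5000)
t(-141) - (101 + g*(-28)) = 9/(-141) - (101 - 7/2*(-28)) = 9*(-1/141) - (101 + 98) = -3/47 - 1*199 = -3/47 - 199 = -9356/47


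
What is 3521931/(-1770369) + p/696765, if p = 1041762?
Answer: -67739455893/137059017365 ≈ -0.49424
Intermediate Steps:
3521931/(-1770369) + p/696765 = 3521931/(-1770369) + 1041762/696765 = 3521931*(-1/1770369) + 1041762*(1/696765) = -1173977/590123 + 347254/232255 = -67739455893/137059017365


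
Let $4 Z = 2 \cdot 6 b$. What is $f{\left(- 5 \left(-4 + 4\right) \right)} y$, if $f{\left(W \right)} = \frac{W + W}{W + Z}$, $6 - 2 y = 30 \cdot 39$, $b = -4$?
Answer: $0$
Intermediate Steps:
$y = -582$ ($y = 3 - \frac{30 \cdot 39}{2} = 3 - 585 = -582$)
$Z = -12$ ($Z = \frac{2 \cdot 6 \left(-4\right)}{4} = \frac{12 \left(-4\right)}{4} = \frac{1}{4} \left(-48\right) = -12$)
$f{\left(W \right)} = \frac{2 W}{-12 + W}$ ($f{\left(W \right)} = \frac{W + W}{W - 12} = \frac{2 W}{-12 + W}$)
$f{\left(- 5 \left(-4 + 4\right) \right)} y = \frac{2 \left(- 5 \left(-4 + 4\right)\right)}{-12 - 5 \left(-4 + 4\right)} \left(-582\right) = \frac{2 \left(\left(-5\right) 0\right)}{-12 - 0} \left(-582\right) = 2 \cdot 0 \frac{1}{-12 + 0} \left(-582\right) = 2 \cdot 0 \frac{1}{-12} \left(-582\right) = 2 \cdot 0 \left(- \frac{1}{12}\right) \left(-582\right) = 0 \left(-582\right) = 0$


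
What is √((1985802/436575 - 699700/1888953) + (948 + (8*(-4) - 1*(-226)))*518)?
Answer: √1788036757846584825746958726/54977977065 ≈ 769.13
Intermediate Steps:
√((1985802/436575 - 699700/1888953) + (948 + (8*(-4) - 1*(-226)))*518) = √((1985802*(1/436575) - 699700*1/1888953) + (948 + (-32 + 226))*518) = √((661934/145525 - 699700/1888953) + (948 + 194)*518) = √(1148538372602/274889885325 + 1142*518) = √(1148538372602/274889885325 + 591556) = √(162613909541688302/274889885325) = √1788036757846584825746958726/54977977065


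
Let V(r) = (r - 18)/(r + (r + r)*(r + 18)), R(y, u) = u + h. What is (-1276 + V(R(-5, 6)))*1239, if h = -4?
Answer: -64829436/41 ≈ -1.5812e+6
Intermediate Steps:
R(y, u) = -4 + u (R(y, u) = u - 4 = -4 + u)
V(r) = (-18 + r)/(r + 2*r*(18 + r)) (V(r) = (-18 + r)/(r + (2*r)*(18 + r)) = (-18 + r)/(r + 2*r*(18 + r)))
(-1276 + V(R(-5, 6)))*1239 = (-1276 + (-18 + (-4 + 6))/((-4 + 6)*(37 + 2*(-4 + 6))))*1239 = (-1276 + (-18 + 2)/(2*(37 + 2*2)))*1239 = (-1276 + (½)*(-16)/(37 + 4))*1239 = (-1276 + (½)*(-16)/41)*1239 = (-1276 + (½)*(1/41)*(-16))*1239 = (-1276 - 8/41)*1239 = -52324/41*1239 = -64829436/41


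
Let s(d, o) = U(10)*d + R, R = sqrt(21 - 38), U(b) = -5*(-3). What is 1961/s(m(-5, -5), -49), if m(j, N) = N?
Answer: -147075/5642 - 1961*I*sqrt(17)/5642 ≈ -26.068 - 1.4331*I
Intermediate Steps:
U(b) = 15
R = I*sqrt(17) (R = sqrt(-17) = I*sqrt(17) ≈ 4.1231*I)
s(d, o) = 15*d + I*sqrt(17)
1961/s(m(-5, -5), -49) = 1961/(15*(-5) + I*sqrt(17)) = 1961/(-75 + I*sqrt(17))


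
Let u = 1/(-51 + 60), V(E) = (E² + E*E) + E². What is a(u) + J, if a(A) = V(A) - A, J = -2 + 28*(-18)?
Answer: -13664/27 ≈ -506.07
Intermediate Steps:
J = -506 (J = -2 - 504 = -506)
V(E) = 3*E² (V(E) = (E² + E²) + E² = 2*E² + E² = 3*E²)
u = ⅑ (u = 1/9 = ⅑ ≈ 0.11111)
a(A) = -A + 3*A² (a(A) = 3*A² - A = -A + 3*A²)
a(u) + J = (-1 + 3*(⅑))/9 - 506 = (-1 + ⅓)/9 - 506 = (⅑)*(-⅔) - 506 = -2/27 - 506 = -13664/27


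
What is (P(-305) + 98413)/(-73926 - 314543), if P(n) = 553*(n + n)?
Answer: 238917/388469 ≈ 0.61502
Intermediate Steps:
P(n) = 1106*n (P(n) = 553*(2*n) = 1106*n)
(P(-305) + 98413)/(-73926 - 314543) = (1106*(-305) + 98413)/(-73926 - 314543) = (-337330 + 98413)/(-388469) = -238917*(-1/388469) = 238917/388469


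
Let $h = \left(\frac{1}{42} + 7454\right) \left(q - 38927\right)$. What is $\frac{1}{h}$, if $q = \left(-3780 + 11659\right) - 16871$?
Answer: $- \frac{14}{5000651137} \approx -2.7996 \cdot 10^{-9}$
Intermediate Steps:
$q = -8992$ ($q = 7879 - 16871 = -8992$)
$h = - \frac{5000651137}{14}$ ($h = \left(\frac{1}{42} + 7454\right) \left(-8992 - 38927\right) = \left(\frac{1}{42} + 7454\right) \left(-47919\right) = \frac{313069}{42} \left(-47919\right) = - \frac{5000651137}{14} \approx -3.5719 \cdot 10^{8}$)
$\frac{1}{h} = \frac{1}{- \frac{5000651137}{14}} = - \frac{14}{5000651137}$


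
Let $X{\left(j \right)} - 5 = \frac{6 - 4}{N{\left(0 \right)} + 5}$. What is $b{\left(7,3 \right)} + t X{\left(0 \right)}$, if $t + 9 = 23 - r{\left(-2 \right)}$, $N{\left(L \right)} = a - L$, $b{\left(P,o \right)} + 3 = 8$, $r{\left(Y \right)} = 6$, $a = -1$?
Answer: $49$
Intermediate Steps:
$b{\left(P,o \right)} = 5$ ($b{\left(P,o \right)} = -3 + 8 = 5$)
$N{\left(L \right)} = -1 - L$
$X{\left(j \right)} = \frac{11}{2}$ ($X{\left(j \right)} = 5 + \frac{6 - 4}{\left(-1 - 0\right) + 5} = 5 + \frac{2}{\left(-1 + 0\right) + 5} = 5 + \frac{2}{-1 + 5} = 5 + \frac{2}{4} = 5 + 2 \cdot \frac{1}{4} = 5 + \frac{1}{2} = \frac{11}{2}$)
$t = 8$ ($t = -9 + \left(23 - 6\right) = -9 + 17 = 8$)
$b{\left(7,3 \right)} + t X{\left(0 \right)} = 5 + 8 \cdot \frac{11}{2} = 5 + 44 = 49$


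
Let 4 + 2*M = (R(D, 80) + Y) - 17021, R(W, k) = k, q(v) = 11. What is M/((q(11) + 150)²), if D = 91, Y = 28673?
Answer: 5864/25921 ≈ 0.22623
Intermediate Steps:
M = 5864 (M = -2 + ((80 + 28673) - 17021)/2 = -2 + (28753 - 17021)/2 = -2 + (½)*11732 = -2 + 5866 = 5864)
M/((q(11) + 150)²) = 5864/((11 + 150)²) = 5864/(161²) = 5864/25921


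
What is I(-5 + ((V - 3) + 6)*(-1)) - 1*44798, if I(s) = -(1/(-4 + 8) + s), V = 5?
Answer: -179141/4 ≈ -44785.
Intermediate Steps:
I(s) = -1/4 - s (I(s) = -(1/4 + s) = -1/4 - s)
I(-5 + ((V - 3) + 6)*(-1)) - 1*44798 = (-1/4 - (-5 + ((5 - 3) + 6)*(-1))) - 1*44798 = (-1/4 - (-5 + (2 + 6)*(-1))) - 44798 = (-1/4 - (-5 + 8*(-1))) - 44798 = (-1/4 - (-5 - 8)) - 44798 = (-1/4 - 1*(-13)) - 44798 = (-1/4 + 13) - 44798 = 51/4 - 44798 = -179141/4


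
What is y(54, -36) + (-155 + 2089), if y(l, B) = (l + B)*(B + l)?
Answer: 2258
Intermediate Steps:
y(l, B) = (B + l)² (y(l, B) = (B + l)*(B + l) = (B + l)²)
y(54, -36) + (-155 + 2089) = (-36 + 54)² + (-155 + 2089) = 18² + 1934 = 324 + 1934 = 2258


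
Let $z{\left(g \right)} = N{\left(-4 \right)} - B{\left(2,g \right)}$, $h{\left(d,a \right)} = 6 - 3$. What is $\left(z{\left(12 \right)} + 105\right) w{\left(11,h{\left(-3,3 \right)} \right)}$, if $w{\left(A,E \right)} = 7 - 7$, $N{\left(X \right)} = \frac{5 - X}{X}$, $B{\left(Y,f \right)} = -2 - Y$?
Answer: $0$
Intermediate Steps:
$N{\left(X \right)} = \frac{5 - X}{X}$
$h{\left(d,a \right)} = 3$
$w{\left(A,E \right)} = 0$ ($w{\left(A,E \right)} = 7 - 7 = 0$)
$z{\left(g \right)} = \frac{7}{4}$ ($z{\left(g \right)} = \frac{5 - -4}{-4} - \left(-2 - 2\right) = - \frac{5 + 4}{4} - \left(-2 - 2\right) = \left(- \frac{1}{4}\right) 9 - -4 = - \frac{9}{4} + 4 = \frac{7}{4}$)
$\left(z{\left(12 \right)} + 105\right) w{\left(11,h{\left(-3,3 \right)} \right)} = \left(\frac{7}{4} + 105\right) 0 = \frac{427}{4} \cdot 0 = 0$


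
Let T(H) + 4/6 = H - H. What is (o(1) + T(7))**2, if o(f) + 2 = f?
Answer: 25/9 ≈ 2.7778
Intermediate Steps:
T(H) = -2/3 (T(H) = -2/3 + (H - H) = -2/3 + 0 = -2/3)
o(f) = -2 + f
(o(1) + T(7))**2 = ((-2 + 1) - 2/3)**2 = (-1 - 2/3)**2 = (-5/3)**2 = 25/9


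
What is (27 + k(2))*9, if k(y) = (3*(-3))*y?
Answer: 81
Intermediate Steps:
k(y) = -9*y
(27 + k(2))*9 = (27 - 9*2)*9 = (27 - 18)*9 = 9*9 = 81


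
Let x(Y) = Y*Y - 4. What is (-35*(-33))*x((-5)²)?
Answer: 717255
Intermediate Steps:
x(Y) = -4 + Y² (x(Y) = Y² - 4 = -4 + Y²)
(-35*(-33))*x((-5)²) = (-35*(-33))*(-4 + ((-5)²)²) = 1155*(-4 + 25²) = 1155*(-4 + 625) = 1155*621 = 717255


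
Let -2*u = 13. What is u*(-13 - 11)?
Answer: 156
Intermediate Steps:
u = -13/2 (u = -1/2*13 = -13/2 ≈ -6.5000)
u*(-13 - 11) = -13*(-13 - 11)/2 = -13/2*(-24) = 156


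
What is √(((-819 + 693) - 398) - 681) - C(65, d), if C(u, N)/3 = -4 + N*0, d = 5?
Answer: 12 + I*√1205 ≈ 12.0 + 34.713*I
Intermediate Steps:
C(u, N) = -12 (C(u, N) = 3*(-4 + N*0) = 3*(-4 + 0) = 3*(-4) = -12)
√(((-819 + 693) - 398) - 681) - C(65, d) = √(((-819 + 693) - 398) - 681) - 1*(-12) = √((-126 - 398) - 681) + 12 = √(-524 - 681) + 12 = √(-1205) + 12 = I*√1205 + 12 = 12 + I*√1205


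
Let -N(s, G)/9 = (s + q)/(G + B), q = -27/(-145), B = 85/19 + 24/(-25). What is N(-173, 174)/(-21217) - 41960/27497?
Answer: -2177511275946550/1426568845171099 ≈ -1.5264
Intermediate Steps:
B = 1669/475 (B = 85*(1/19) + 24*(-1/25) = 85/19 - 24/25 = 1669/475 ≈ 3.5137)
q = 27/145 (q = -27*(-1/145) = 27/145 ≈ 0.18621)
N(s, G) = -9*(27/145 + s)/(1669/475 + G) (N(s, G) = -9*(s + 27/145)/(G + 1669/475) = -9*(27/145 + s)/(1669/475 + G))
N(-173, 174)/(-21217) - 41960/27497 = (855*(-27 - 145*(-173))/(29*(1669 + 475*174)))/(-21217) - 41960/27497 = (855*(-27 + 25085)/(29*(1669 + 82650)))*(-1/21217) - 41960*1/27497 = ((855/29)*25058/84319)*(-1/21217) - 41960/27497 = ((855/29)*(1/84319)*25058)*(-1/21217) - 41960/27497 = (21424590/2445251)*(-1/21217) - 41960/27497 = -21424590/51880890467 - 41960/27497 = -2177511275946550/1426568845171099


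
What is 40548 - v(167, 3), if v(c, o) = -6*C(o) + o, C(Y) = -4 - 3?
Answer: 40503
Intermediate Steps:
C(Y) = -7
v(c, o) = 42 + o (v(c, o) = -6*(-7) + o = 42 + o)
40548 - v(167, 3) = 40548 - (42 + 3) = 40548 - 1*45 = 40548 - 45 = 40503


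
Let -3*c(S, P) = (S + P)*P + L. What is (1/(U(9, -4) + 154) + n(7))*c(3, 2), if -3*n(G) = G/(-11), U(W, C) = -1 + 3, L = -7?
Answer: -125/572 ≈ -0.21853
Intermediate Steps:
U(W, C) = 2
n(G) = G/33 (n(G) = -G/(3*(-11)) = -G*(-1)/(3*11) = -(-1)*G/33 = G/33)
c(S, P) = 7/3 - P*(P + S)/3 (c(S, P) = -((S + P)*P - 7)/3 = -((P + S)*P - 7)/3 = -(P*(P + S) - 7)/3 = -(-7 + P*(P + S))/3 = 7/3 - P*(P + S)/3)
(1/(U(9, -4) + 154) + n(7))*c(3, 2) = (1/(2 + 154) + (1/33)*7)*(7/3 - 1/3*2**2 - 1/3*2*3) = (1/156 + 7/33)*(7/3 - 1/3*4 - 2) = (1/156 + 7/33)*(7/3 - 4/3 - 2) = (125/572)*(-1) = -125/572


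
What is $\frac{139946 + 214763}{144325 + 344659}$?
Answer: $\frac{354709}{488984} \approx 0.7254$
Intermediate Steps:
$\frac{139946 + 214763}{144325 + 344659} = \frac{354709}{488984}$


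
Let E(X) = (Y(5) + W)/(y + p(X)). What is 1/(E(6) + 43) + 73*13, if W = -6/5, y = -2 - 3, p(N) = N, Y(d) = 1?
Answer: 203091/214 ≈ 949.02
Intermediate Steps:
y = -5
W = -6/5 (W = -6*⅕ = -6/5 ≈ -1.2000)
E(X) = -1/(5*(-5 + X)) (E(X) = (1 - 6/5)/(-5 + X) = -1/(5*(-5 + X)))
1/(E(6) + 43) + 73*13 = 1/(-1/(-25 + 5*6) + 43) + 73*13 = 1/(-1/(-25 + 30) + 43) + 949 = 1/(-1/5 + 43) + 949 = 1/(-1*⅕ + 43) + 949 = 1/(-⅕ + 43) + 949 = 1/(214/5) + 949 = 5/214 + 949 = 203091/214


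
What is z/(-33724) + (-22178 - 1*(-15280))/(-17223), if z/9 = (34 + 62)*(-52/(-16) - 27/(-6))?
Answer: 29325736/145207113 ≈ 0.20196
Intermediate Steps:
z = 6696 (z = 9*((34 + 62)*(-52/(-16) - 27/(-6))) = 9*(96*(-52*(-1/16) - 27*(-1/6))) = 9*(96*(13/4 + 9/2)) = 9*(96*(31/4)) = 9*744 = 6696)
z/(-33724) + (-22178 - 1*(-15280))/(-17223) = 6696/(-33724) + (-22178 - 1*(-15280))/(-17223) = 6696*(-1/33724) + (-22178 + 15280)*(-1/17223) = -1674/8431 - 6898*(-1/17223) = -1674/8431 + 6898/17223 = 29325736/145207113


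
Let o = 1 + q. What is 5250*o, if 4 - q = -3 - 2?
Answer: 52500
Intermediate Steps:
q = 9 (q = 4 - (-3 - 2) = 4 - 1*(-5) = 4 + 5 = 9)
o = 10 (o = 1 + 9 = 10)
5250*o = 5250*10 = 52500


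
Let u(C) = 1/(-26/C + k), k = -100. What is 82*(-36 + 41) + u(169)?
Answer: 533807/1302 ≈ 409.99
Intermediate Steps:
u(C) = 1/(-100 - 26/C) (u(C) = 1/(-26/C - 100) = 1/(-100 - 26/C))
82*(-36 + 41) + u(169) = 82*(-36 + 41) + (½)*169/(-13 - 50*169) = 82*5 + (½)*169/(-13 - 8450) = 410 + (½)*169/(-8463) = 410 + (½)*169*(-1/8463) = 410 - 13/1302 = 533807/1302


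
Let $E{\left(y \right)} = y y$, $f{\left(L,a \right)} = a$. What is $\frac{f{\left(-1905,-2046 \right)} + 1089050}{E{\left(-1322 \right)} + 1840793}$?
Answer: $\frac{1087004}{3588477} \approx 0.30292$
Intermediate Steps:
$E{\left(y \right)} = y^{2}$
$\frac{f{\left(-1905,-2046 \right)} + 1089050}{E{\left(-1322 \right)} + 1840793} = \frac{-2046 + 1089050}{\left(-1322\right)^{2} + 1840793} = \frac{1087004}{1747684 + 1840793} = \frac{1087004}{3588477}$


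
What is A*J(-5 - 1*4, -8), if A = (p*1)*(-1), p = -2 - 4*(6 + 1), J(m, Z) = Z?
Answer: -240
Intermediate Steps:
p = -30 (p = -2 - 4*7 = -2 - 28 = -30)
A = 30 (A = -30*1*(-1) = -30*(-1) = 30)
A*J(-5 - 1*4, -8) = 30*(-8) = -240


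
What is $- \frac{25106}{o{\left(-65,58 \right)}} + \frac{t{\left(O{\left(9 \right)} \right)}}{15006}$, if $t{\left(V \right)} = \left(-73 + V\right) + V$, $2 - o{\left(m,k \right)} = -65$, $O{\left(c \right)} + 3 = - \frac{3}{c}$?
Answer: $- \frac{1130237921}{3016206} \approx -374.72$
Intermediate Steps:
$O{\left(c \right)} = -3 - \frac{3}{c}$
$o{\left(m,k \right)} = 67$ ($o{\left(m,k \right)} = 2 - -65 = 2 + 65 = 67$)
$t{\left(V \right)} = -73 + 2 V$
$- \frac{25106}{o{\left(-65,58 \right)}} + \frac{t{\left(O{\left(9 \right)} \right)}}{15006} = - \frac{25106}{67} + \frac{-73 + 2 \left(-3 - \frac{3}{9}\right)}{15006} = \left(-25106\right) \frac{1}{67} + \left(-73 + 2 \left(-3 - \frac{1}{3}\right)\right) \frac{1}{15006} = - \frac{25106}{67} + \left(-73 + 2 \left(-3 - \frac{1}{3}\right)\right) \frac{1}{15006} = - \frac{25106}{67} + \left(-73 + 2 \left(- \frac{10}{3}\right)\right) \frac{1}{15006} = - \frac{25106}{67} + \left(-73 - \frac{20}{3}\right) \frac{1}{15006} = - \frac{25106}{67} - \frac{239}{45018} = - \frac{1130237921}{3016206}$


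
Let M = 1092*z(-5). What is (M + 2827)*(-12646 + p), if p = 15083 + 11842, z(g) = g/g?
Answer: 55959401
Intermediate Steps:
z(g) = 1
M = 1092 (M = 1092*1 = 1092)
p = 26925
(M + 2827)*(-12646 + p) = (1092 + 2827)*(-12646 + 26925) = 3919*14279 = 55959401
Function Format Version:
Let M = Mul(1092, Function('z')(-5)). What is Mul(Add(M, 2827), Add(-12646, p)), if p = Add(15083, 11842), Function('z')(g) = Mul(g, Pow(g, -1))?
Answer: 55959401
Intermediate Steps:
Function('z')(g) = 1
M = 1092 (M = Mul(1092, 1) = 1092)
p = 26925
Mul(Add(M, 2827), Add(-12646, p)) = Mul(Add(1092, 2827), Add(-12646, 26925)) = Mul(3919, 14279) = 55959401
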